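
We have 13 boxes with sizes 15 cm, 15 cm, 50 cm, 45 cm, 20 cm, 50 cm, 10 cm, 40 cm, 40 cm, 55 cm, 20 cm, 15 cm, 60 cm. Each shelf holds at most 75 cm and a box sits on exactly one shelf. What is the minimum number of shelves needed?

Total = 60 + 55 + 50 + 50 + 45 + 40 + 40 + 20 + 20 + 15 + 15 + 15 + 10 = 435 cm.
Lower bound: ⌈435/75⌉ = 6 shelves.
Also, 7 boxes each exceed 75/2 cm, and no two of those can share a shelf, so at least 7 shelves are needed.
A packing using 7 shelves:
  shelf 1: 60 + 15 = 75
  shelf 2: 55 + 20 = 75
  shelf 3: 50 + 20 = 70
  shelf 4: 50 + 15 + 10 = 75
  shelf 5: 45 + 15 = 60
  shelf 6: 40 = 40
  shelf 7: 40 = 40
This matches the lower bound, so 7 is optimal.

7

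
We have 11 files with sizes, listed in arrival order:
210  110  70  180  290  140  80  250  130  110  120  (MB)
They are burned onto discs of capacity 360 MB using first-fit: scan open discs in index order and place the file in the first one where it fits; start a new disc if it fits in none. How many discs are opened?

6

  210 → disc 1 (new)  [load 210/360]
  110 → disc 1  [load 320/360]
  70 → disc 2 (new)  [load 70/360]
  180 → disc 2  [load 250/360]
  290 → disc 3 (new)  [load 290/360]
  140 → disc 4 (new)  [load 140/360]
  80 → disc 2  [load 330/360]
  250 → disc 5 (new)  [load 250/360]
  130 → disc 4  [load 270/360]
  110 → disc 5  [load 360/360]
  120 → disc 6 (new)  [load 120/360]
6 discs opened.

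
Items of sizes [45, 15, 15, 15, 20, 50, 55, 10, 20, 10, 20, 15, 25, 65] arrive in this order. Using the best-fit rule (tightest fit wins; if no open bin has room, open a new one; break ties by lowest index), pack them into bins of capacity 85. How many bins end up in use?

  45 → bin 1 (new)  [load 45/85]
  15 → bin 1  [load 60/85]
  15 → bin 1  [load 75/85]
  15 → bin 2 (new)  [load 15/85]
  20 → bin 2  [load 35/85]
  50 → bin 2  [load 85/85]
  55 → bin 3 (new)  [load 55/85]
  10 → bin 1  [load 85/85]
  20 → bin 3  [load 75/85]
  10 → bin 3  [load 85/85]
  20 → bin 4 (new)  [load 20/85]
  15 → bin 4  [load 35/85]
  25 → bin 4  [load 60/85]
  65 → bin 5 (new)  [load 65/85]
5 bins opened.

5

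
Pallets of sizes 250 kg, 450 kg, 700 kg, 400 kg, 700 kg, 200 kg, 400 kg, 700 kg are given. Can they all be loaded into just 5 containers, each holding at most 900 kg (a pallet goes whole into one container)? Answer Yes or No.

A valid assignment using 5 containers:
  container 1: 700 + 200 = 900
  container 2: 700 = 700
  container 3: 700 = 700
  container 4: 450 + 400 = 850
  container 5: 400 + 250 = 650
Every load is within 900 kg, so 5 containers suffice.

Yes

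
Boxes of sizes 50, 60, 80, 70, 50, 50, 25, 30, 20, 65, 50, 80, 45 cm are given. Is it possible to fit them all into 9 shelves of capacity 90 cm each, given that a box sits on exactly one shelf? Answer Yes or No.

No

Total = 675 cm; ⌈675/90⌉ = 8.
9 boxes each exceed half the capacity and cannot share a shelf, forcing at least 9 shelves.
The bound of 9 does not rule out 9, but exhaustive search shows no assignment into 9 shelves of capacity 90 cm exists — the minimum is 10.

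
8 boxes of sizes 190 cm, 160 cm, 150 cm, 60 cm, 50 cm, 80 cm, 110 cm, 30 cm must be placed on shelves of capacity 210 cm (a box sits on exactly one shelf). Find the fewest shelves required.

Total = 190 + 160 + 150 + 110 + 80 + 60 + 50 + 30 = 830 cm.
Lower bound: ⌈830/210⌉ = 4 shelves.
A packing using 5 shelves:
  shelf 1: 190 = 190
  shelf 2: 160 + 50 = 210
  shelf 3: 150 + 60 = 210
  shelf 4: 110 + 80 = 190
  shelf 5: 30 = 30
No arrangement into 4 shelves stays within capacity, so 5 is optimal.

5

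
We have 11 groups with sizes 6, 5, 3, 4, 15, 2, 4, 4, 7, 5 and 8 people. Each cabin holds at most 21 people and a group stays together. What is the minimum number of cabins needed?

Total = 15 + 8 + 7 + 6 + 5 + 5 + 4 + 4 + 4 + 3 + 2 = 63 people.
Lower bound: ⌈63/21⌉ = 3 cabins.
A packing using 3 cabins:
  cabin 1: 15 + 6 = 21
  cabin 2: 8 + 7 + 4 + 2 = 21
  cabin 3: 5 + 5 + 4 + 4 + 3 = 21
This matches the lower bound, so 3 is optimal.

3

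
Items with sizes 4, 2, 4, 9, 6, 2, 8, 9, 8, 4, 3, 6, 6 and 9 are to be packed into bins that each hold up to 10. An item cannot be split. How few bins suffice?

Total = 9 + 9 + 9 + 8 + 8 + 6 + 6 + 6 + 4 + 4 + 4 + 3 + 2 + 2 = 80.
Lower bound: ⌈80/10⌉ = 8 bins.
A packing using 9 bins:
  bin 1: 9 = 9
  bin 2: 9 = 9
  bin 3: 9 = 9
  bin 4: 8 + 2 = 10
  bin 5: 8 + 2 = 10
  bin 6: 6 + 4 = 10
  bin 7: 6 + 4 = 10
  bin 8: 6 + 4 = 10
  bin 9: 3 = 3
No arrangement into 8 bins stays within capacity, so 9 is optimal.

9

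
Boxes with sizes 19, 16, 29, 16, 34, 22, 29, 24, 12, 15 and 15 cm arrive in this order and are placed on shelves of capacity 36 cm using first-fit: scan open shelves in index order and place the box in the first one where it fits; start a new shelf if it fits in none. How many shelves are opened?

  19 → shelf 1 (new)  [load 19/36]
  16 → shelf 1  [load 35/36]
  29 → shelf 2 (new)  [load 29/36]
  16 → shelf 3 (new)  [load 16/36]
  34 → shelf 4 (new)  [load 34/36]
  22 → shelf 5 (new)  [load 22/36]
  29 → shelf 6 (new)  [load 29/36]
  24 → shelf 7 (new)  [load 24/36]
  12 → shelf 3  [load 28/36]
  15 → shelf 8 (new)  [load 15/36]
  15 → shelf 8  [load 30/36]
8 shelves opened.

8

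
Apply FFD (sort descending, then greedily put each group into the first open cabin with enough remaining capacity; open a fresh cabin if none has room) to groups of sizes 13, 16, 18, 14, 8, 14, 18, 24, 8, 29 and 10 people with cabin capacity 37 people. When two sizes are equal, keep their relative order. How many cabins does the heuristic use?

Sorted descending: 29, 24, 18, 18, 16, 14, 14, 13, 10, 8, 8.
  29 → cabin 1 (new)  [load 29/37]
  24 → cabin 2 (new)  [load 24/37]
  18 → cabin 3 (new)  [load 18/37]
  18 → cabin 3  [load 36/37]
  16 → cabin 4 (new)  [load 16/37]
  14 → cabin 4  [load 30/37]
  14 → cabin 5 (new)  [load 14/37]
  13 → cabin 2  [load 37/37]
  10 → cabin 5  [load 24/37]
  8 → cabin 1  [load 37/37]
  8 → cabin 5  [load 32/37]
5 cabins opened.

5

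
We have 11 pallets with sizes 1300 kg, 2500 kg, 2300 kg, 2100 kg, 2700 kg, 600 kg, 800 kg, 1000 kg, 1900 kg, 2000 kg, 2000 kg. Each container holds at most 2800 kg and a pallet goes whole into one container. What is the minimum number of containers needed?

8

Total = 2700 + 2500 + 2300 + 2100 + 2000 + 2000 + 1900 + 1300 + 1000 + 800 + 600 = 19200 kg.
Lower bound: ⌈19200/2800⌉ = 7 containers.
A packing using 8 containers:
  container 1: 2700 = 2700
  container 2: 2500 = 2500
  container 3: 2300 = 2300
  container 4: 2100 + 600 = 2700
  container 5: 2000 + 800 = 2800
  container 6: 2000 = 2000
  container 7: 1900 = 1900
  container 8: 1300 + 1000 = 2300
No arrangement into 7 containers stays within capacity, so 8 is optimal.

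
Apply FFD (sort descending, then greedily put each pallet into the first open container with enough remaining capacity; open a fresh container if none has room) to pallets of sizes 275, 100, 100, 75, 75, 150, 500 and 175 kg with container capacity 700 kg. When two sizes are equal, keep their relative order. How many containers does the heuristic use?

3

Sorted descending: 500, 275, 175, 150, 100, 100, 75, 75.
  500 → container 1 (new)  [load 500/700]
  275 → container 2 (new)  [load 275/700]
  175 → container 1  [load 675/700]
  150 → container 2  [load 425/700]
  100 → container 2  [load 525/700]
  100 → container 2  [load 625/700]
  75 → container 2  [load 700/700]
  75 → container 3 (new)  [load 75/700]
3 containers opened.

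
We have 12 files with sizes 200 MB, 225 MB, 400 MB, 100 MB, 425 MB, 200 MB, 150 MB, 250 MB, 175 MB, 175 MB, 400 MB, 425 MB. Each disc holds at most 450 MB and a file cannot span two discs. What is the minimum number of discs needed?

8

Total = 425 + 425 + 400 + 400 + 250 + 225 + 200 + 200 + 175 + 175 + 150 + 100 = 3125 MB.
Lower bound: ⌈3125/450⌉ = 7 discs.
A packing using 8 discs:
  disc 1: 425 = 425
  disc 2: 425 = 425
  disc 3: 400 = 400
  disc 4: 400 = 400
  disc 5: 250 + 200 = 450
  disc 6: 225 + 200 = 425
  disc 7: 175 + 175 + 100 = 450
  disc 8: 150 = 150
No arrangement into 7 discs stays within capacity, so 8 is optimal.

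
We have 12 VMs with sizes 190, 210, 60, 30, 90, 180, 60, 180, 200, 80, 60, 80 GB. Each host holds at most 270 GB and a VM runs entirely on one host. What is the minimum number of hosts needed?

6

Total = 210 + 200 + 190 + 180 + 180 + 90 + 80 + 80 + 60 + 60 + 60 + 30 = 1420 GB.
Lower bound: ⌈1420/270⌉ = 6 hosts.
A packing using 6 hosts:
  host 1: 210 + 60 = 270
  host 2: 200 + 60 = 260
  host 3: 190 + 80 = 270
  host 4: 180 + 90 = 270
  host 5: 180 + 80 = 260
  host 6: 60 + 30 = 90
This matches the lower bound, so 6 is optimal.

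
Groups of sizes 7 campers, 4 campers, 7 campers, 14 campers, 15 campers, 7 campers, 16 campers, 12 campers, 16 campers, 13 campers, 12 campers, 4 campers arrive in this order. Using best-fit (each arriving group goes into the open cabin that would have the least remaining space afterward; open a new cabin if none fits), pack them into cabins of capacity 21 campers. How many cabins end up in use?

8

  7 → cabin 1 (new)  [load 7/21]
  4 → cabin 1  [load 11/21]
  7 → cabin 1  [load 18/21]
  14 → cabin 2 (new)  [load 14/21]
  15 → cabin 3 (new)  [load 15/21]
  7 → cabin 2  [load 21/21]
  16 → cabin 4 (new)  [load 16/21]
  12 → cabin 5 (new)  [load 12/21]
  16 → cabin 6 (new)  [load 16/21]
  13 → cabin 7 (new)  [load 13/21]
  12 → cabin 8 (new)  [load 12/21]
  4 → cabin 4  [load 20/21]
8 cabins opened.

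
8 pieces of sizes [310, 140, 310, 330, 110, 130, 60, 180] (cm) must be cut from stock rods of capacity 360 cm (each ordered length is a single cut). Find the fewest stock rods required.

Total = 330 + 310 + 310 + 180 + 140 + 130 + 110 + 60 = 1570 cm.
Lower bound: ⌈1570/360⌉ = 5 stock rods.
A packing using 5 stock rods:
  stock rod 1: 330 = 330
  stock rod 2: 310 = 310
  stock rod 3: 310 = 310
  stock rod 4: 180 + 140 = 320
  stock rod 5: 130 + 110 + 60 = 300
This matches the lower bound, so 5 is optimal.

5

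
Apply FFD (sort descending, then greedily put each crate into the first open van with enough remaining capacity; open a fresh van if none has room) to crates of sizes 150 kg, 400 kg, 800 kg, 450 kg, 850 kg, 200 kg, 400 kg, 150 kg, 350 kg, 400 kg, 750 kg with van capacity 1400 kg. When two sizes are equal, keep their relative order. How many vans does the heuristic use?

4

Sorted descending: 850, 800, 750, 450, 400, 400, 400, 350, 200, 150, 150.
  850 → van 1 (new)  [load 850/1400]
  800 → van 2 (new)  [load 800/1400]
  750 → van 3 (new)  [load 750/1400]
  450 → van 1  [load 1300/1400]
  400 → van 2  [load 1200/1400]
  400 → van 3  [load 1150/1400]
  400 → van 4 (new)  [load 400/1400]
  350 → van 4  [load 750/1400]
  200 → van 2  [load 1400/1400]
  150 → van 3  [load 1300/1400]
  150 → van 4  [load 900/1400]
4 vans opened.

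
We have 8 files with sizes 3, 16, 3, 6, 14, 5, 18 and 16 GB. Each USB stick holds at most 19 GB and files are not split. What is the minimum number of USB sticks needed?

Total = 18 + 16 + 16 + 14 + 6 + 5 + 3 + 3 = 81 GB.
Lower bound: ⌈81/19⌉ = 5 USB sticks.
A packing using 5 USB sticks:
  USB stick 1: 18 = 18
  USB stick 2: 16 + 3 = 19
  USB stick 3: 16 + 3 = 19
  USB stick 4: 14 + 5 = 19
  USB stick 5: 6 = 6
This matches the lower bound, so 5 is optimal.

5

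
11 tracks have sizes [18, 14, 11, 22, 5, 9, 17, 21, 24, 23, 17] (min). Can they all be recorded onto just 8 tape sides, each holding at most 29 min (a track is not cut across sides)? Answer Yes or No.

A valid assignment using 8 tape sides:
  side 1: 24 + 5 = 29
  side 2: 23 = 23
  side 3: 22 = 22
  side 4: 21 = 21
  side 5: 18 + 11 = 29
  side 6: 17 + 9 = 26
  side 7: 17 = 17
  side 8: 14 = 14
Every load is within 29 min, so 8 tape sides suffice.

Yes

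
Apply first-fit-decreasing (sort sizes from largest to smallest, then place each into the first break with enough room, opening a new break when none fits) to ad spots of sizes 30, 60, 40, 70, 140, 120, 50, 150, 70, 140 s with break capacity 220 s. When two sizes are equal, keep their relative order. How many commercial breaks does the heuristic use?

5

Sorted descending: 150, 140, 140, 120, 70, 70, 60, 50, 40, 30.
  150 → break 1 (new)  [load 150/220]
  140 → break 2 (new)  [load 140/220]
  140 → break 3 (new)  [load 140/220]
  120 → break 4 (new)  [load 120/220]
  70 → break 1  [load 220/220]
  70 → break 2  [load 210/220]
  60 → break 3  [load 200/220]
  50 → break 4  [load 170/220]
  40 → break 4  [load 210/220]
  30 → break 5 (new)  [load 30/220]
5 commercial breaks opened.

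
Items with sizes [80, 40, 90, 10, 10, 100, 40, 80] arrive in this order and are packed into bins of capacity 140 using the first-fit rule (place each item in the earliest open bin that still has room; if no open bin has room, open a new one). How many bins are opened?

  80 → bin 1 (new)  [load 80/140]
  40 → bin 1  [load 120/140]
  90 → bin 2 (new)  [load 90/140]
  10 → bin 1  [load 130/140]
  10 → bin 1  [load 140/140]
  100 → bin 3 (new)  [load 100/140]
  40 → bin 2  [load 130/140]
  80 → bin 4 (new)  [load 80/140]
4 bins opened.

4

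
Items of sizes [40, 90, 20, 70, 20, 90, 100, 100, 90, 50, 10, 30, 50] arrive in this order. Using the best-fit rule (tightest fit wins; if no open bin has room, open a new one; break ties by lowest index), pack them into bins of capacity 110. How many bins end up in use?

  40 → bin 1 (new)  [load 40/110]
  90 → bin 2 (new)  [load 90/110]
  20 → bin 2  [load 110/110]
  70 → bin 1  [load 110/110]
  20 → bin 3 (new)  [load 20/110]
  90 → bin 3  [load 110/110]
  100 → bin 4 (new)  [load 100/110]
  100 → bin 5 (new)  [load 100/110]
  90 → bin 6 (new)  [load 90/110]
  50 → bin 7 (new)  [load 50/110]
  10 → bin 4  [load 110/110]
  30 → bin 7  [load 80/110]
  50 → bin 8 (new)  [load 50/110]
8 bins opened.

8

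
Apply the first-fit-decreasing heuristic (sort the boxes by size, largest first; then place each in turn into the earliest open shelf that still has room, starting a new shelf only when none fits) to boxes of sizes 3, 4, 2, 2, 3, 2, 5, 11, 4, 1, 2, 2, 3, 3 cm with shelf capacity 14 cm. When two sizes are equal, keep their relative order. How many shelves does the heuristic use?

4

Sorted descending: 11, 5, 4, 4, 3, 3, 3, 3, 2, 2, 2, 2, 2, 1.
  11 → shelf 1 (new)  [load 11/14]
  5 → shelf 2 (new)  [load 5/14]
  4 → shelf 2  [load 9/14]
  4 → shelf 2  [load 13/14]
  3 → shelf 1  [load 14/14]
  3 → shelf 3 (new)  [load 3/14]
  3 → shelf 3  [load 6/14]
  3 → shelf 3  [load 9/14]
  2 → shelf 3  [load 11/14]
  2 → shelf 3  [load 13/14]
  2 → shelf 4 (new)  [load 2/14]
  2 → shelf 4  [load 4/14]
  2 → shelf 4  [load 6/14]
  1 → shelf 2  [load 14/14]
4 shelves opened.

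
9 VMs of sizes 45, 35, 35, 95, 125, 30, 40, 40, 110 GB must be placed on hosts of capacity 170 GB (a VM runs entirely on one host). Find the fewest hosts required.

Total = 125 + 110 + 95 + 45 + 40 + 40 + 35 + 35 + 30 = 555 GB.
Lower bound: ⌈555/170⌉ = 4 hosts.
A packing using 4 hosts:
  host 1: 125 + 45 = 170
  host 2: 110 + 40 = 150
  host 3: 95 + 40 + 35 = 170
  host 4: 35 + 30 = 65
This matches the lower bound, so 4 is optimal.

4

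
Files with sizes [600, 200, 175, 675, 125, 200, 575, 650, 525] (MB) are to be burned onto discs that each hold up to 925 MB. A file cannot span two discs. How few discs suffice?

Total = 675 + 650 + 600 + 575 + 525 + 200 + 200 + 175 + 125 = 3725 MB.
Lower bound: ⌈3725/925⌉ = 5 discs.
A packing using 5 discs:
  disc 1: 675 + 200 = 875
  disc 2: 650 + 200 = 850
  disc 3: 600 + 175 + 125 = 900
  disc 4: 575 = 575
  disc 5: 525 = 525
This matches the lower bound, so 5 is optimal.

5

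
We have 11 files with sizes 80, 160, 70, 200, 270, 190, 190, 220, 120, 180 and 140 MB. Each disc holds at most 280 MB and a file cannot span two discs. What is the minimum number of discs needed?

Total = 270 + 220 + 200 + 190 + 190 + 180 + 160 + 140 + 120 + 80 + 70 = 1820 MB.
Lower bound: ⌈1820/280⌉ = 7 discs.
A packing using 8 discs:
  disc 1: 270 = 270
  disc 2: 220 = 220
  disc 3: 200 + 80 = 280
  disc 4: 190 + 70 = 260
  disc 5: 190 = 190
  disc 6: 180 = 180
  disc 7: 160 + 120 = 280
  disc 8: 140 = 140
No arrangement into 7 discs stays within capacity, so 8 is optimal.

8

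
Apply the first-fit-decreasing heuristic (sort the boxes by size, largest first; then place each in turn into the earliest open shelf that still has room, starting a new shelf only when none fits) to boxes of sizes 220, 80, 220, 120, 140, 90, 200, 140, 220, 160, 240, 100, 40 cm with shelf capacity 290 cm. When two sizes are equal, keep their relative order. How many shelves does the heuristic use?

Sorted descending: 240, 220, 220, 220, 200, 160, 140, 140, 120, 100, 90, 80, 40.
  240 → shelf 1 (new)  [load 240/290]
  220 → shelf 2 (new)  [load 220/290]
  220 → shelf 3 (new)  [load 220/290]
  220 → shelf 4 (new)  [load 220/290]
  200 → shelf 5 (new)  [load 200/290]
  160 → shelf 6 (new)  [load 160/290]
  140 → shelf 7 (new)  [load 140/290]
  140 → shelf 7  [load 280/290]
  120 → shelf 6  [load 280/290]
  100 → shelf 8 (new)  [load 100/290]
  90 → shelf 5  [load 290/290]
  80 → shelf 8  [load 180/290]
  40 → shelf 1  [load 280/290]
8 shelves opened.

8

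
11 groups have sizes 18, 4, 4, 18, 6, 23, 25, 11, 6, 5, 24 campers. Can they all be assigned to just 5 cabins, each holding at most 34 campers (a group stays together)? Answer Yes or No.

Yes

A valid assignment using 5 cabins:
  cabin 1: 25 + 6 = 31
  cabin 2: 24 + 6 + 4 = 34
  cabin 3: 23 + 11 = 34
  cabin 4: 18 + 5 + 4 = 27
  cabin 5: 18 = 18
Every load is within 34 campers, so 5 cabins suffice.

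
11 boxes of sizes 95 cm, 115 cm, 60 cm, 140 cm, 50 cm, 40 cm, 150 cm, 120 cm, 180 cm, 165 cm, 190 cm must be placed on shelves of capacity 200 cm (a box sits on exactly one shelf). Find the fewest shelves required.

8

Total = 190 + 180 + 165 + 150 + 140 + 120 + 115 + 95 + 60 + 50 + 40 = 1305 cm.
Lower bound: ⌈1305/200⌉ = 7 shelves.
A packing using 8 shelves:
  shelf 1: 190 = 190
  shelf 2: 180 = 180
  shelf 3: 165 = 165
  shelf 4: 150 + 50 = 200
  shelf 5: 140 + 60 = 200
  shelf 6: 120 + 40 = 160
  shelf 7: 115 = 115
  shelf 8: 95 = 95
No arrangement into 7 shelves stays within capacity, so 8 is optimal.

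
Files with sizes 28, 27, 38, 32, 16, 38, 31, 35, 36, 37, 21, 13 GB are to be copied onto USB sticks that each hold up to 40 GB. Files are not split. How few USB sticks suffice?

Total = 38 + 38 + 37 + 36 + 35 + 32 + 31 + 28 + 27 + 21 + 16 + 13 = 352 GB.
Lower bound: ⌈352/40⌉ = 9 USB sticks.
Also, 10 files each exceed 20 GB, and no two of those can share a USB stick, so at least 10 USB sticks are needed.
A packing using 10 USB sticks:
  USB stick 1: 38 = 38
  USB stick 2: 38 = 38
  USB stick 3: 37 = 37
  USB stick 4: 36 = 36
  USB stick 5: 35 = 35
  USB stick 6: 32 = 32
  USB stick 7: 31 = 31
  USB stick 8: 28 = 28
  USB stick 9: 27 + 13 = 40
  USB stick 10: 21 + 16 = 37
This matches the lower bound, so 10 is optimal.

10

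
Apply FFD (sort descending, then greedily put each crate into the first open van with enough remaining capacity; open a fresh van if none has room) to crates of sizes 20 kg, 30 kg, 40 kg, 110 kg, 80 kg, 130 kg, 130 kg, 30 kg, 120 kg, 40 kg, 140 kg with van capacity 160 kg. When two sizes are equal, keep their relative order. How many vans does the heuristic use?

6

Sorted descending: 140, 130, 130, 120, 110, 80, 40, 40, 30, 30, 20.
  140 → van 1 (new)  [load 140/160]
  130 → van 2 (new)  [load 130/160]
  130 → van 3 (new)  [load 130/160]
  120 → van 4 (new)  [load 120/160]
  110 → van 5 (new)  [load 110/160]
  80 → van 6 (new)  [load 80/160]
  40 → van 4  [load 160/160]
  40 → van 5  [load 150/160]
  30 → van 2  [load 160/160]
  30 → van 3  [load 160/160]
  20 → van 1  [load 160/160]
6 vans opened.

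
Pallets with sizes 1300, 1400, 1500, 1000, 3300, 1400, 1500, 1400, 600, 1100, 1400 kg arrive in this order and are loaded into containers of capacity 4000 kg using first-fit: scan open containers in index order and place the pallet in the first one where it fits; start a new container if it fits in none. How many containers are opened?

  1300 → container 1 (new)  [load 1300/4000]
  1400 → container 1  [load 2700/4000]
  1500 → container 2 (new)  [load 1500/4000]
  1000 → container 1  [load 3700/4000]
  3300 → container 3 (new)  [load 3300/4000]
  1400 → container 2  [load 2900/4000]
  1500 → container 4 (new)  [load 1500/4000]
  1400 → container 4  [load 2900/4000]
  600 → container 2  [load 3500/4000]
  1100 → container 4  [load 4000/4000]
  1400 → container 5 (new)  [load 1400/4000]
5 containers opened.

5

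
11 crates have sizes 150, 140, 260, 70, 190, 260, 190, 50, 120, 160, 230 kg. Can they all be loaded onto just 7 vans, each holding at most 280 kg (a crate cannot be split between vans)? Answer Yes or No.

No

Total = 1820 kg; ⌈1820/280⌉ = 7.
The bound of 7 does not rule out 7, but exhaustive search shows no assignment into 7 vans of capacity 280 kg exists — the minimum is 8.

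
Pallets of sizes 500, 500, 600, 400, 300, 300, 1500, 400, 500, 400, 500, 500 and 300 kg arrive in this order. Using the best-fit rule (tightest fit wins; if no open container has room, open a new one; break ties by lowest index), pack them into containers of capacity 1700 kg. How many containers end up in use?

  500 → container 1 (new)  [load 500/1700]
  500 → container 1  [load 1000/1700]
  600 → container 1  [load 1600/1700]
  400 → container 2 (new)  [load 400/1700]
  300 → container 2  [load 700/1700]
  300 → container 2  [load 1000/1700]
  1500 → container 3 (new)  [load 1500/1700]
  400 → container 2  [load 1400/1700]
  500 → container 4 (new)  [load 500/1700]
  400 → container 4  [load 900/1700]
  500 → container 4  [load 1400/1700]
  500 → container 5 (new)  [load 500/1700]
  300 → container 2  [load 1700/1700]
5 containers opened.

5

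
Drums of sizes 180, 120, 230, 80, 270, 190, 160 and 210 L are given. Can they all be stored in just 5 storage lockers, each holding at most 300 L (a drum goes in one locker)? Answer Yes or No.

Total = 1440 L; ⌈1440/300⌉ = 5.
6 drums each exceed half the capacity and cannot share a locker, forcing at least 6 storage lockers.
At least 6 storage lockers are required, but only 5 are allowed.

No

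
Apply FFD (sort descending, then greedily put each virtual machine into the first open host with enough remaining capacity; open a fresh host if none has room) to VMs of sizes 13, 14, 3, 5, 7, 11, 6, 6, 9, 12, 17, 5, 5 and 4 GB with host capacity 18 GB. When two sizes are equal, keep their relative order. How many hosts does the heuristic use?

7

Sorted descending: 17, 14, 13, 12, 11, 9, 7, 6, 6, 5, 5, 5, 4, 3.
  17 → host 1 (new)  [load 17/18]
  14 → host 2 (new)  [load 14/18]
  13 → host 3 (new)  [load 13/18]
  12 → host 4 (new)  [load 12/18]
  11 → host 5 (new)  [load 11/18]
  9 → host 6 (new)  [load 9/18]
  7 → host 5  [load 18/18]
  6 → host 4  [load 18/18]
  6 → host 6  [load 15/18]
  5 → host 3  [load 18/18]
  5 → host 7 (new)  [load 5/18]
  5 → host 7  [load 10/18]
  4 → host 2  [load 18/18]
  3 → host 6  [load 18/18]
7 hosts opened.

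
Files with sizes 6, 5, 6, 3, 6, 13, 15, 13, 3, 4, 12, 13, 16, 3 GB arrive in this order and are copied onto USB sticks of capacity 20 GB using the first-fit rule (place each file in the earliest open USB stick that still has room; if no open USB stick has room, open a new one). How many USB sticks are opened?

7

  6 → USB stick 1 (new)  [load 6/20]
  5 → USB stick 1  [load 11/20]
  6 → USB stick 1  [load 17/20]
  3 → USB stick 1  [load 20/20]
  6 → USB stick 2 (new)  [load 6/20]
  13 → USB stick 2  [load 19/20]
  15 → USB stick 3 (new)  [load 15/20]
  13 → USB stick 4 (new)  [load 13/20]
  3 → USB stick 3  [load 18/20]
  4 → USB stick 4  [load 17/20]
  12 → USB stick 5 (new)  [load 12/20]
  13 → USB stick 6 (new)  [load 13/20]
  16 → USB stick 7 (new)  [load 16/20]
  3 → USB stick 4  [load 20/20]
7 USB sticks opened.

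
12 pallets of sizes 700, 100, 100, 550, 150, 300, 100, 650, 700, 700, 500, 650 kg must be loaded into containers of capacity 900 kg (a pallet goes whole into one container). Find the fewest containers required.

7

Total = 700 + 700 + 700 + 650 + 650 + 550 + 500 + 300 + 150 + 100 + 100 + 100 = 5200 kg.
Lower bound: ⌈5200/900⌉ = 6 containers.
Also, 7 pallets each exceed 450 kg, and no two of those can share a container, so at least 7 containers are needed.
A packing using 7 containers:
  container 1: 700 + 150 = 850
  container 2: 700 + 100 + 100 = 900
  container 3: 700 + 100 = 800
  container 4: 650 = 650
  container 5: 650 = 650
  container 6: 550 + 300 = 850
  container 7: 500 = 500
This matches the lower bound, so 7 is optimal.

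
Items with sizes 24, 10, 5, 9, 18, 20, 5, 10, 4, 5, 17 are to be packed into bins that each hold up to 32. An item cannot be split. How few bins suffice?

Total = 24 + 20 + 18 + 17 + 10 + 10 + 9 + 5 + 5 + 5 + 4 = 127.
Lower bound: ⌈127/32⌉ = 4 bins.
A packing using 5 bins:
  bin 1: 24 + 5 = 29
  bin 2: 20 + 10 = 30
  bin 3: 18 + 10 + 4 = 32
  bin 4: 17 + 9 + 5 = 31
  bin 5: 5 = 5
No arrangement into 4 bins stays within capacity, so 5 is optimal.

5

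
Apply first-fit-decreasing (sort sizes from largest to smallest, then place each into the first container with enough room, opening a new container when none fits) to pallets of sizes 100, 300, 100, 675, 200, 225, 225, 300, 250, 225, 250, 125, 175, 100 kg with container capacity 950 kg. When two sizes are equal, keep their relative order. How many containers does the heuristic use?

Sorted descending: 675, 300, 300, 250, 250, 225, 225, 225, 200, 175, 125, 100, 100, 100.
  675 → container 1 (new)  [load 675/950]
  300 → container 2 (new)  [load 300/950]
  300 → container 2  [load 600/950]
  250 → container 1  [load 925/950]
  250 → container 2  [load 850/950]
  225 → container 3 (new)  [load 225/950]
  225 → container 3  [load 450/950]
  225 → container 3  [load 675/950]
  200 → container 3  [load 875/950]
  175 → container 4 (new)  [load 175/950]
  125 → container 4  [load 300/950]
  100 → container 2  [load 950/950]
  100 → container 4  [load 400/950]
  100 → container 4  [load 500/950]
4 containers opened.

4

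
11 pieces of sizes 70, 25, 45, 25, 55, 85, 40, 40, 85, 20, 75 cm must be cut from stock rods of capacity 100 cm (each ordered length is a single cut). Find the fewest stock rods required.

Total = 85 + 85 + 75 + 70 + 55 + 45 + 40 + 40 + 25 + 25 + 20 = 565 cm.
Lower bound: ⌈565/100⌉ = 6 stock rods.
A packing using 6 stock rods:
  stock rod 1: 85 = 85
  stock rod 2: 85 = 85
  stock rod 3: 75 + 25 = 100
  stock rod 4: 70 + 25 = 95
  stock rod 5: 55 + 45 = 100
  stock rod 6: 40 + 40 + 20 = 100
This matches the lower bound, so 6 is optimal.

6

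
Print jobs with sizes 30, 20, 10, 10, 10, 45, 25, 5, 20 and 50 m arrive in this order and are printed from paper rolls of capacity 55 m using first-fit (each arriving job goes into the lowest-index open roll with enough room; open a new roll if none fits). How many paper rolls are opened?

  30 → roll 1 (new)  [load 30/55]
  20 → roll 1  [load 50/55]
  10 → roll 2 (new)  [load 10/55]
  10 → roll 2  [load 20/55]
  10 → roll 2  [load 30/55]
  45 → roll 3 (new)  [load 45/55]
  25 → roll 2  [load 55/55]
  5 → roll 1  [load 55/55]
  20 → roll 4 (new)  [load 20/55]
  50 → roll 5 (new)  [load 50/55]
5 paper rolls opened.

5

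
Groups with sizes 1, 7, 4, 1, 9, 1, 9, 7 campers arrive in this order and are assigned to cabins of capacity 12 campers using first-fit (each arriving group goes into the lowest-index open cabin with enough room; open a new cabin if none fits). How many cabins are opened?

4

  1 → cabin 1 (new)  [load 1/12]
  7 → cabin 1  [load 8/12]
  4 → cabin 1  [load 12/12]
  1 → cabin 2 (new)  [load 1/12]
  9 → cabin 2  [load 10/12]
  1 → cabin 2  [load 11/12]
  9 → cabin 3 (new)  [load 9/12]
  7 → cabin 4 (new)  [load 7/12]
4 cabins opened.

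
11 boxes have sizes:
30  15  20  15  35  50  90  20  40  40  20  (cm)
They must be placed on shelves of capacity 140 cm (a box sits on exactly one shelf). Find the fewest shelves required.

3

Total = 90 + 50 + 40 + 40 + 35 + 30 + 20 + 20 + 20 + 15 + 15 = 375 cm.
Lower bound: ⌈375/140⌉ = 3 shelves.
A packing using 3 shelves:
  shelf 1: 90 + 50 = 140
  shelf 2: 40 + 40 + 35 + 20 = 135
  shelf 3: 30 + 20 + 20 + 15 + 15 = 100
This matches the lower bound, so 3 is optimal.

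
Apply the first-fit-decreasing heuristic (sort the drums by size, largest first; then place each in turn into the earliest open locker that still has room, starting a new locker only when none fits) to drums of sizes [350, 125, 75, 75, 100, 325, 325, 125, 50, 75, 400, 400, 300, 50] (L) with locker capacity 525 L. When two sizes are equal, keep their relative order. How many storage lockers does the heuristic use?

6

Sorted descending: 400, 400, 350, 325, 325, 300, 125, 125, 100, 75, 75, 75, 50, 50.
  400 → locker 1 (new)  [load 400/525]
  400 → locker 2 (new)  [load 400/525]
  350 → locker 3 (new)  [load 350/525]
  325 → locker 4 (new)  [load 325/525]
  325 → locker 5 (new)  [load 325/525]
  300 → locker 6 (new)  [load 300/525]
  125 → locker 1  [load 525/525]
  125 → locker 2  [load 525/525]
  100 → locker 3  [load 450/525]
  75 → locker 3  [load 525/525]
  75 → locker 4  [load 400/525]
  75 → locker 4  [load 475/525]
  50 → locker 4  [load 525/525]
  50 → locker 5  [load 375/525]
6 storage lockers opened.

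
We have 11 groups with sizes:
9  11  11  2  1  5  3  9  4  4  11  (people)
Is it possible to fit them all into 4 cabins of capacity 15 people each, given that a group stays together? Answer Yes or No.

Total = 70 people; ⌈70/15⌉ = 5.
At least 5 cabins are required, but only 4 are allowed.

No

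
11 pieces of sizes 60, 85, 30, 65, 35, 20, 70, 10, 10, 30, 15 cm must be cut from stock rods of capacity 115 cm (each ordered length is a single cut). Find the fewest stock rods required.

4

Total = 85 + 70 + 65 + 60 + 35 + 30 + 30 + 20 + 15 + 10 + 10 = 430 cm.
Lower bound: ⌈430/115⌉ = 4 stock rods.
A packing using 4 stock rods:
  stock rod 1: 85 + 30 = 115
  stock rod 2: 70 + 35 + 10 = 115
  stock rod 3: 65 + 30 + 20 = 115
  stock rod 4: 60 + 15 + 10 = 85
This matches the lower bound, so 4 is optimal.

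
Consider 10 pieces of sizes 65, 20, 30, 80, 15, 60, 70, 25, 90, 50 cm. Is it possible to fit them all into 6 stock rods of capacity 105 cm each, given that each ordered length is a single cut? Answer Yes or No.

A valid assignment using 6 stock rods:
  stock rod 1: 90 + 15 = 105
  stock rod 2: 80 + 25 = 105
  stock rod 3: 70 + 30 = 100
  stock rod 4: 65 + 20 = 85
  stock rod 5: 60 = 60
  stock rod 6: 50 = 50
Every load is within 105 cm, so 6 stock rods suffice.

Yes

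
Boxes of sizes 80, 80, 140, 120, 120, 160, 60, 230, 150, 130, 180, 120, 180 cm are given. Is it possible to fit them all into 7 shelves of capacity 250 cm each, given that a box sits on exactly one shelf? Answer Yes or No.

Total = 1750 cm; ⌈1750/250⌉ = 7.
The bound of 7 does not rule out 7, but exhaustive search shows no assignment into 7 shelves of capacity 250 cm exists — the minimum is 8.

No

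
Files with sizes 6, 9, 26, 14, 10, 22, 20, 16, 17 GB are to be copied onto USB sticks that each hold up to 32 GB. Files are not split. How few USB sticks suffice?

5

Total = 26 + 22 + 20 + 17 + 16 + 14 + 10 + 9 + 6 = 140 GB.
Lower bound: ⌈140/32⌉ = 5 USB sticks.
A packing using 5 USB sticks:
  USB stick 1: 26 + 6 = 32
  USB stick 2: 22 + 10 = 32
  USB stick 3: 20 + 9 = 29
  USB stick 4: 17 + 14 = 31
  USB stick 5: 16 = 16
This matches the lower bound, so 5 is optimal.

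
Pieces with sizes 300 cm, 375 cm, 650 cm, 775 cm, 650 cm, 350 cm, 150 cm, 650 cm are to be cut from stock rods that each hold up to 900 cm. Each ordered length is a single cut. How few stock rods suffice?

6

Total = 775 + 650 + 650 + 650 + 375 + 350 + 300 + 150 = 3900 cm.
Lower bound: ⌈3900/900⌉ = 5 stock rods.
A packing using 6 stock rods:
  stock rod 1: 775 = 775
  stock rod 2: 650 + 150 = 800
  stock rod 3: 650 = 650
  stock rod 4: 650 = 650
  stock rod 5: 375 + 350 = 725
  stock rod 6: 300 = 300
No arrangement into 5 stock rods stays within capacity, so 6 is optimal.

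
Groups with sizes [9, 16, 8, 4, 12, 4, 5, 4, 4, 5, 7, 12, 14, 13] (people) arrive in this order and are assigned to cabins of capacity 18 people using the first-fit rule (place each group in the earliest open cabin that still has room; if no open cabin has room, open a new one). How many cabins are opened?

8

  9 → cabin 1 (new)  [load 9/18]
  16 → cabin 2 (new)  [load 16/18]
  8 → cabin 1  [load 17/18]
  4 → cabin 3 (new)  [load 4/18]
  12 → cabin 3  [load 16/18]
  4 → cabin 4 (new)  [load 4/18]
  5 → cabin 4  [load 9/18]
  4 → cabin 4  [load 13/18]
  4 → cabin 4  [load 17/18]
  5 → cabin 5 (new)  [load 5/18]
  7 → cabin 5  [load 12/18]
  12 → cabin 6 (new)  [load 12/18]
  14 → cabin 7 (new)  [load 14/18]
  13 → cabin 8 (new)  [load 13/18]
8 cabins opened.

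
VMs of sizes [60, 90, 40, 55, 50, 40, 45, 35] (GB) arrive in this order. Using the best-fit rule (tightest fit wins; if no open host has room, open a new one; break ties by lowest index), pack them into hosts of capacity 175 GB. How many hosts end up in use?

3

  60 → host 1 (new)  [load 60/175]
  90 → host 1  [load 150/175]
  40 → host 2 (new)  [load 40/175]
  55 → host 2  [load 95/175]
  50 → host 2  [load 145/175]
  40 → host 3 (new)  [load 40/175]
  45 → host 3  [load 85/175]
  35 → host 3  [load 120/175]
3 hosts opened.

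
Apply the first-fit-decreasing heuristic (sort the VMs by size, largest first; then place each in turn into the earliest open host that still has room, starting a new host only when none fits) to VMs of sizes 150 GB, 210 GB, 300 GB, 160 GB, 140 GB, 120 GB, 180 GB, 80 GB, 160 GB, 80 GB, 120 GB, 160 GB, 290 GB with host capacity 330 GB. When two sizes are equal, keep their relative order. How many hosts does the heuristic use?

Sorted descending: 300, 290, 210, 180, 160, 160, 160, 150, 140, 120, 120, 80, 80.
  300 → host 1 (new)  [load 300/330]
  290 → host 2 (new)  [load 290/330]
  210 → host 3 (new)  [load 210/330]
  180 → host 4 (new)  [load 180/330]
  160 → host 5 (new)  [load 160/330]
  160 → host 5  [load 320/330]
  160 → host 6 (new)  [load 160/330]
  150 → host 4  [load 330/330]
  140 → host 6  [load 300/330]
  120 → host 3  [load 330/330]
  120 → host 7 (new)  [load 120/330]
  80 → host 7  [load 200/330]
  80 → host 7  [load 280/330]
7 hosts opened.

7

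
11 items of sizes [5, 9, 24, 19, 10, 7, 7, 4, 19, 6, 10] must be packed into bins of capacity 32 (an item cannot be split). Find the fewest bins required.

4

Total = 24 + 19 + 19 + 10 + 10 + 9 + 7 + 7 + 6 + 5 + 4 = 120.
Lower bound: ⌈120/32⌉ = 4 bins.
A packing using 4 bins:
  bin 1: 24 + 7 = 31
  bin 2: 19 + 10 = 29
  bin 3: 19 + 10 = 29
  bin 4: 9 + 7 + 6 + 5 + 4 = 31
This matches the lower bound, so 4 is optimal.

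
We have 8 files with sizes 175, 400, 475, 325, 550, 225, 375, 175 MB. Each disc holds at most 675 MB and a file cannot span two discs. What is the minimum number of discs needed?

Total = 550 + 475 + 400 + 375 + 325 + 225 + 175 + 175 = 2700 MB.
Lower bound: ⌈2700/675⌉ = 4 discs.
A packing using 5 discs:
  disc 1: 550 = 550
  disc 2: 475 + 175 = 650
  disc 3: 400 + 225 = 625
  disc 4: 375 + 175 = 550
  disc 5: 325 = 325
No arrangement into 4 discs stays within capacity, so 5 is optimal.

5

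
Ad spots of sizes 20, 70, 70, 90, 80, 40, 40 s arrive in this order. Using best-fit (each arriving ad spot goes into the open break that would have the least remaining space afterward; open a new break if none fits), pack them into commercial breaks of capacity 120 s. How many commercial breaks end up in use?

4

  20 → break 1 (new)  [load 20/120]
  70 → break 1  [load 90/120]
  70 → break 2 (new)  [load 70/120]
  90 → break 3 (new)  [load 90/120]
  80 → break 4 (new)  [load 80/120]
  40 → break 4  [load 120/120]
  40 → break 2  [load 110/120]
4 commercial breaks opened.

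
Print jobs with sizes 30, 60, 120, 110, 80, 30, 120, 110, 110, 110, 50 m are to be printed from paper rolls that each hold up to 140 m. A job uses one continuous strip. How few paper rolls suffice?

8

Total = 120 + 120 + 110 + 110 + 110 + 110 + 80 + 60 + 50 + 30 + 30 = 930 m.
Lower bound: ⌈930/140⌉ = 7 paper rolls.
A packing using 8 paper rolls:
  roll 1: 120 = 120
  roll 2: 120 = 120
  roll 3: 110 + 30 = 140
  roll 4: 110 + 30 = 140
  roll 5: 110 = 110
  roll 6: 110 = 110
  roll 7: 80 + 60 = 140
  roll 8: 50 = 50
No arrangement into 7 paper rolls stays within capacity, so 8 is optimal.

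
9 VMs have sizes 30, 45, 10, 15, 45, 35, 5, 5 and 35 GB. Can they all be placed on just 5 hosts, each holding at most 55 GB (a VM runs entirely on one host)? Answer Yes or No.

Yes

A valid assignment using 5 hosts:
  host 1: 45 + 10 = 55
  host 2: 45 + 5 + 5 = 55
  host 3: 35 + 15 = 50
  host 4: 35 = 35
  host 5: 30 = 30
Every load is within 55 GB, so 5 hosts suffice.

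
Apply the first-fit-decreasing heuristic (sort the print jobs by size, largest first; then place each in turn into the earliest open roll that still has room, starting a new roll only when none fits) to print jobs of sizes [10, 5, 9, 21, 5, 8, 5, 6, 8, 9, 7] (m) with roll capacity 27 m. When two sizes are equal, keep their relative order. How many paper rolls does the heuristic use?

Sorted descending: 21, 10, 9, 9, 8, 8, 7, 6, 5, 5, 5.
  21 → roll 1 (new)  [load 21/27]
  10 → roll 2 (new)  [load 10/27]
  9 → roll 2  [load 19/27]
  9 → roll 3 (new)  [load 9/27]
  8 → roll 2  [load 27/27]
  8 → roll 3  [load 17/27]
  7 → roll 3  [load 24/27]
  6 → roll 1  [load 27/27]
  5 → roll 4 (new)  [load 5/27]
  5 → roll 4  [load 10/27]
  5 → roll 4  [load 15/27]
4 paper rolls opened.

4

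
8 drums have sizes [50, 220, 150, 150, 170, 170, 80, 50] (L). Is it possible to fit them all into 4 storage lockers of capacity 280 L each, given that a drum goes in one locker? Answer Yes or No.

Total = 1040 L; ⌈1040/280⌉ = 4.
5 drums each exceed half the capacity and cannot share a locker, forcing at least 5 storage lockers.
At least 5 storage lockers are required, but only 4 are allowed.

No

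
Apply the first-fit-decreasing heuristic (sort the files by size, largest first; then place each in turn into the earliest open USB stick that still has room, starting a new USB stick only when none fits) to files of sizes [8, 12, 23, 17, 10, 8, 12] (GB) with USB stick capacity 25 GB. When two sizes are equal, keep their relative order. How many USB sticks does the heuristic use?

4

Sorted descending: 23, 17, 12, 12, 10, 8, 8.
  23 → USB stick 1 (new)  [load 23/25]
  17 → USB stick 2 (new)  [load 17/25]
  12 → USB stick 3 (new)  [load 12/25]
  12 → USB stick 3  [load 24/25]
  10 → USB stick 4 (new)  [load 10/25]
  8 → USB stick 2  [load 25/25]
  8 → USB stick 4  [load 18/25]
4 USB sticks opened.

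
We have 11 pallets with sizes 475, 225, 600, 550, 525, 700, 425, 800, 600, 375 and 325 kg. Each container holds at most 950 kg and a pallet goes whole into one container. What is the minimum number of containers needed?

7

Total = 800 + 700 + 600 + 600 + 550 + 525 + 475 + 425 + 375 + 325 + 225 = 5600 kg.
Lower bound: ⌈5600/950⌉ = 6 containers.
A packing using 7 containers:
  container 1: 800 = 800
  container 2: 700 + 225 = 925
  container 3: 600 + 325 = 925
  container 4: 600 = 600
  container 5: 550 + 375 = 925
  container 6: 525 + 425 = 950
  container 7: 475 = 475
No arrangement into 6 containers stays within capacity, so 7 is optimal.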